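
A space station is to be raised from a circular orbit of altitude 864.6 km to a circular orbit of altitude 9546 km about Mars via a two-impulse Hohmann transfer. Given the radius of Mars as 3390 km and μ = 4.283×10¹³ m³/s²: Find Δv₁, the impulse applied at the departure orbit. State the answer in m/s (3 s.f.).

r₁ = 3390 + 864.6 = 4254.6 km = 4.2546×10⁶ m.
r₂ = 3390 + 9546 = 12936 km = 1.2936×10⁷ m.
Transfer ellipse a_t = (r₁ + r₂)/2 = 8.595×10⁶ m.
At r₁: circular v_c1 = √(μ/r₁) = 3173 m/s; transfer-periapsis v_p = √[μ(2/r₁ − 1/a_t)] = 3892 m/s.
Δv₁ = v_p − v_c1 = 719.6 m/s.

Δv ≈ 720 m/s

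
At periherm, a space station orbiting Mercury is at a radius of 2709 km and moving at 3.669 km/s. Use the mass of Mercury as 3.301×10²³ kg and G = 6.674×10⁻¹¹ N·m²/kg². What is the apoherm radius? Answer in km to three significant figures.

apoherm radius ≈ 13000 km

μ = GM = 6.674×10⁻¹¹ × 3.301×10²³ = 2.203×10¹³ m³/s².
r_p = 2.709×10⁶ m.
Specific energy ε = v²/2 − μ/r = -1.402×10⁶ J/kg, so a = −μ/(2ε) = 7.859×10⁶ m.
The apsides satisfy r_p + r_a = 2a, so the apoherm radius is 2a − r_p = 1.301×10⁷ m = 13008 km.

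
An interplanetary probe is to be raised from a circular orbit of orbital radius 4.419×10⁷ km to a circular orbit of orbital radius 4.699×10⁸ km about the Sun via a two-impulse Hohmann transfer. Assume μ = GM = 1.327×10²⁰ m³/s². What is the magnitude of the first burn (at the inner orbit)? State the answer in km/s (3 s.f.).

r₁ = 4.419×10⁷ km = 4.419×10¹⁰ m.
r₂ = 4.699×10⁸ km = 4.699×10¹¹ m.
Transfer ellipse a_t = (r₁ + r₂)/2 = 2.570×10¹¹ m.
At r₁: circular v_c1 = √(μ/r₁) = 54800 m/s; transfer-perihelion v_p = √[μ(2/r₁ − 1/a_t)] = 74090 m/s.
Δv₁ = v_p − v_c1 = 19290 m/s.
= 19.29 km/s.

Δv ≈ 19.3 km/s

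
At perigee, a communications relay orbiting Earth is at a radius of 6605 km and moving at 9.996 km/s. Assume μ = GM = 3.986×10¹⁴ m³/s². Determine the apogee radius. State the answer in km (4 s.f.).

r_p = 6.605×10⁶ m.
Specific energy ε = v²/2 − μ/r = -1.039×10⁷ J/kg, so a = −μ/(2ε) = 1.919×10⁷ m.
The apsides satisfy r_p + r_a = 2a, so the apogee radius is 2a − r_p = 3.177×10⁷ m = 31765 km.

apogee radius ≈ 31770 km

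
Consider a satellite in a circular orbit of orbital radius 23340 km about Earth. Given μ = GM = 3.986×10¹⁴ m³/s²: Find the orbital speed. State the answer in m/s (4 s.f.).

v ≈ 4133 m/s

r = 23340 km = 2.334×10⁷ m.
For a circular orbit v = √(μ/r) = √(3.986×10¹⁴ / 2.334×10⁷) = √(1.708×10⁷) = 4133 m/s.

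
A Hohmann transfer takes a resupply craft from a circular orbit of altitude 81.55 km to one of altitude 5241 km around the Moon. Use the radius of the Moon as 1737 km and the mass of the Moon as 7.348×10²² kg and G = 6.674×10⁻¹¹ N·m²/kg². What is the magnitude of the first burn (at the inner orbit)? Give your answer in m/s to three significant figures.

Δv ≈ 426 m/s

μ = GM = 6.674×10⁻¹¹ × 7.348×10²² = 4.904×10¹² m³/s².
r₁ = 1737 + 81.55 = 1818.5 km = 1.8186×10⁶ m.
r₂ = 1737 + 5241 = 6978.0 km = 6.9780×10⁶ m.
Transfer ellipse a_t = (r₁ + r₂)/2 = 4.398×10⁶ m.
At r₁: circular v_c1 = √(μ/r₁) = 1642 m/s; transfer-perilune v_p = √[μ(2/r₁ − 1/a_t)] = 2068 m/s.
Δv₁ = v_p − v_c1 = 426.3 m/s.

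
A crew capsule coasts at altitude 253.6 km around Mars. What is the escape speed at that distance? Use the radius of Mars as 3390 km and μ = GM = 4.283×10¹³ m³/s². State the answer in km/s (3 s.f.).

r = 3390 + 253.6 = 3643.6 km = 3.6436×10⁶ m.
Escape speed v_esc = √(2μ/r) = √(2 × 4.283×10¹³ / 3.644×10⁶) = √(2.351×10⁷) = 4849 m/s.
= 4.849 km/s.

v_esc ≈ 4.85 km/s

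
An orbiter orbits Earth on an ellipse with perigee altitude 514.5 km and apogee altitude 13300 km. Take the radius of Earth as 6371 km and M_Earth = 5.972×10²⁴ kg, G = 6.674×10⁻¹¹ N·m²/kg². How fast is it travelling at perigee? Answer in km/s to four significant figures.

μ = GM = 6.674×10⁻¹¹ × 5.972×10²⁴ = 3.986×10¹⁴ m³/s².
r_p = 6371 + 514.5 = 6885.5 km = 6.8855×10⁶ m.
r_a = 6371 + 13300 = 19671 km = 1.9671×10⁷ m.
Semi-major axis a = (r_p + r_a)/2 = 13278 km = 1.328×10⁷ m.
Vis-viva: v² = μ(2/r − 1/a) = 3.986×10¹⁴ × (2.905×10⁻⁷ − 7.531×10⁻⁸) = 8.575×10⁷ m²/s².
v = 9260 m/s = 9.260 km/s.

v ≈ 9.260 km/s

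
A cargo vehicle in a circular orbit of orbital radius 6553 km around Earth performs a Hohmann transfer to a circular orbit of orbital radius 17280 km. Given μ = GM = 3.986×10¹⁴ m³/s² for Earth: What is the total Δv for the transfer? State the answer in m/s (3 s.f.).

r₁ = 6553 km = 6.553×10⁶ m.
r₂ = 17280 km = 1.728×10⁷ m.
Transfer ellipse a_t = (r₁ + r₂)/2 = 1.192×10⁷ m.
At r₁: circular v_c1 = √(μ/r₁) = 7799 m/s; transfer-perigee v_p = √[μ(2/r₁ − 1/a_t)] = 9392 m/s.
Δv₁ = v_p − v_c1 = 1593 m/s.
At r₂: circular v_c2 = √(μ/r₂) = 4803 m/s; transfer-apogee v_a = √[μ(2/r₂ − 1/a_t)] = 3562 m/s.
Δv₂ = v_c2 − v_a = 1241 m/s.
Total Δv = Δv₁ + Δv₂ = 2834 m/s.

Δv_total ≈ 2830 m/s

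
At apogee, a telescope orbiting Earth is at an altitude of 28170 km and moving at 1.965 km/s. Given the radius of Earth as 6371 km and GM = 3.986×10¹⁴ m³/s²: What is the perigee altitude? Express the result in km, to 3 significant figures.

r_a = 6371 + 28170 = 34541 km = 3.454×10⁷ m.
Specific energy ε = v²/2 − μ/r = -9.609×10⁶ J/kg, so a = −μ/(2ε) = 2.074×10⁷ m.
The apsides satisfy r_p + r_a = 2a, so the perigee radius is 2a − r_a = 6.940×10⁶ m = 6939.7 km.
Perigee altitude = 6939.7 − 6371 = 568.66 km.

perigee altitude ≈ 569 km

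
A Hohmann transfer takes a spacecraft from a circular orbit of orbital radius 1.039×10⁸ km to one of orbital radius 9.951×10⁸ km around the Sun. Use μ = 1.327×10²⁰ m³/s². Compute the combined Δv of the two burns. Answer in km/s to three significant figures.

Δv_total ≈ 18.9 km/s

r₁ = 1.039×10⁸ km = 1.039×10¹¹ m.
r₂ = 9.951×10⁸ km = 9.951×10¹¹ m.
Transfer ellipse a_t = (r₁ + r₂)/2 = 5.495×10¹¹ m.
At r₁: circular v_c1 = √(μ/r₁) = 35740 m/s; transfer-perihelion v_p = √[μ(2/r₁ − 1/a_t)] = 48090 m/s.
Δv₁ = v_p − v_c1 = 12350 m/s.
At r₂: circular v_c2 = √(μ/r₂) = 11550 m/s; transfer-aphelion v_a = √[μ(2/r₂ − 1/a_t)] = 5021 m/s.
Δv₂ = v_c2 − v_a = 6526 m/s.
Total Δv = Δv₁ + Δv₂ = 18880 m/s = 18.88 km/s.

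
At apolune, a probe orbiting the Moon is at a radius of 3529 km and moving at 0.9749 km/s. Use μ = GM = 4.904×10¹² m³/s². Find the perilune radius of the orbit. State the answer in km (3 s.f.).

r_a = 3.529×10⁶ m.
Specific energy ε = v²/2 − μ/r = -9.144×10⁵ J/kg, so a = −μ/(2ε) = 2.681×10⁶ m.
The apsides satisfy r_p + r_a = 2a, so the perilune radius is 2a − r_a = 1.834×10⁶ m = 1834.0 km.

perilune radius ≈ 1830 km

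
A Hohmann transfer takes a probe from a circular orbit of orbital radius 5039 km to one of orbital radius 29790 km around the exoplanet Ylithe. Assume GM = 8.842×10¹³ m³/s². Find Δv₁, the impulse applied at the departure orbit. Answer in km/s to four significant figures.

Δv ≈ 1.290 km/s

r₁ = 5039 km = 5.039×10⁶ m.
r₂ = 29790 km = 2.979×10⁷ m.
Transfer ellipse a_t = (r₁ + r₂)/2 = 1.741×10⁷ m.
At r₁: circular v_c1 = √(μ/r₁) = 4189 m/s; transfer-periapsis v_p = √[μ(2/r₁ − 1/a_t)] = 5479 m/s.
Δv₁ = v_p − v_c1 = 1290 m/s.
= 1.290 km/s.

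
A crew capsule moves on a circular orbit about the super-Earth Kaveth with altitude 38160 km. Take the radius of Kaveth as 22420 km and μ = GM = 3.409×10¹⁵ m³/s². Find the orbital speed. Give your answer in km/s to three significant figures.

r = 22420 + 38160 = 60580 km = 6.0580×10⁷ m.
For a circular orbit v = √(μ/r) = √(3.409×10¹⁵ / 6.058×10⁷) = √(5.627×10⁷) = 7502 m/s.
That is 7.502 km/s.

v ≈ 7.50 km/s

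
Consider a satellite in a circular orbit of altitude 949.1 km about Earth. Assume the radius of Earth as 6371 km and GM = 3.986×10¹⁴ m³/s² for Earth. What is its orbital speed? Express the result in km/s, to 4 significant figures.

v ≈ 7.379 km/s

r = 6371 + 949.1 = 7320.1 km = 7.3201×10⁶ m.
For a circular orbit v = √(μ/r) = √(3.986×10¹⁴ / 7.320×10⁶) = √(5.445×10⁷) = 7379 m/s.
That is 7.379 km/s.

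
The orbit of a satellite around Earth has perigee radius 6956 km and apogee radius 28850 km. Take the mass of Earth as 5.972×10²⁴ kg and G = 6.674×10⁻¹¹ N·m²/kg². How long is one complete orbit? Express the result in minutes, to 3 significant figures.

T ≈ 397 minutes

μ = GM = 6.674×10⁻¹¹ × 5.972×10²⁴ = 3.986×10¹⁴ m³/s².
Semi-major axis a = (r_p + r_a)/2 = (6956.0 + 28850)/2 = 17903 km = 1.790×10⁷ m.
By Kepler's third law T = 2π√(a³/μ) = 2π × 3.794×10³ = 2.384×10⁴ s.
= 397.3 minutes.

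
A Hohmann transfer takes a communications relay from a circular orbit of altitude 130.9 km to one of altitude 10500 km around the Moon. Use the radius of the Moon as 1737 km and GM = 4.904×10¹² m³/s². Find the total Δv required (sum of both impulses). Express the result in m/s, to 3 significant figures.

Δv_total ≈ 821 m/s

r₁ = 1737 + 130.9 = 1867.9 km = 1.8679×10⁶ m.
r₂ = 1737 + 10500 = 12237 km = 1.2237×10⁷ m.
Transfer ellipse a_t = (r₁ + r₂)/2 = 7.052×10⁶ m.
At r₁: circular v_c1 = √(μ/r₁) = 1620 m/s; transfer-perilune v_p = √[μ(2/r₁ − 1/a_t)] = 2134 m/s.
Δv₁ = v_p − v_c1 = 514.0 m/s.
At r₂: circular v_c2 = √(μ/r₂) = 633.0 m/s; transfer-apolune v_a = √[μ(2/r₂ − 1/a_t)] = 325.8 m/s.
Δv₂ = v_c2 − v_a = 307.3 m/s.
Total Δv = Δv₁ + Δv₂ = 821.3 m/s.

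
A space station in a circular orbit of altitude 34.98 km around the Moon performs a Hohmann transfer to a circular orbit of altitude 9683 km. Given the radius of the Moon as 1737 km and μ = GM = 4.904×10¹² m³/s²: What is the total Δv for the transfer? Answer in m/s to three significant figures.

r₁ = 1737 + 34.98 = 1772.0 km = 1.7720×10⁶ m.
r₂ = 1737 + 9683 = 11420 km = 1.1420×10⁷ m.
Transfer ellipse a_t = (r₁ + r₂)/2 = 6.596×10⁶ m.
At r₁: circular v_c1 = √(μ/r₁) = 1664 m/s; transfer-perilune v_p = √[μ(2/r₁ − 1/a_t)] = 2189 m/s.
Δv₁ = v_p − v_c1 = 525.4 m/s.
At r₂: circular v_c2 = √(μ/r₂) = 655.3 m/s; transfer-apolune v_a = √[μ(2/r₂ − 1/a_t)] = 339.6 m/s.
Δv₂ = v_c2 − v_a = 315.7 m/s.
Total Δv = Δv₁ + Δv₂ = 841.0 m/s.

Δv_total ≈ 841 m/s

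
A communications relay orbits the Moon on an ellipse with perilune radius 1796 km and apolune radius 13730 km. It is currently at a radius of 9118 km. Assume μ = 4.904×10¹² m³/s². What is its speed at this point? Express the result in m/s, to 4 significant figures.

Semi-major axis a = (r_p + r_a)/2 = 7763.0 km = 7.763×10⁶ m.
Vis-viva: v² = μ(2/r − 1/a) = 4.904×10¹² × (2.193×10⁻⁷ − 1.288×10⁻⁷) = 4.440×10⁵ m²/s².
v = 666.3 m/s.

v ≈ 666.3 m/s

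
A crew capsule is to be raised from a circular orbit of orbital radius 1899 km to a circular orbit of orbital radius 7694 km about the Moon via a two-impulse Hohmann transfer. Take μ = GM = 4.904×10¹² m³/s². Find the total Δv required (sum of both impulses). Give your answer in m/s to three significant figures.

Δv_total ≈ 724 m/s

r₁ = 1899 km = 1.899×10⁶ m.
r₂ = 7694 km = 7.694×10⁶ m.
Transfer ellipse a_t = (r₁ + r₂)/2 = 4.796×10⁶ m.
At r₁: circular v_c1 = √(μ/r₁) = 1607 m/s; transfer-perilune v_p = √[μ(2/r₁ − 1/a_t)] = 2035 m/s.
Δv₁ = v_p − v_c1 = 428.3 m/s.
At r₂: circular v_c2 = √(μ/r₂) = 798.4 m/s; transfer-apolune v_a = √[μ(2/r₂ − 1/a_t)] = 502.3 m/s.
Δv₂ = v_c2 − v_a = 296.0 m/s.
Total Δv = Δv₁ + Δv₂ = 724.3 m/s.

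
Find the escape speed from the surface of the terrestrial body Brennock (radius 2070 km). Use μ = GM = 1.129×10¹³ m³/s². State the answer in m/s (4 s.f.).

r = R = 2.070×10⁶ m.
Escape speed v_esc = √(2μ/r) = √(2 × 1.129×10¹³ / 2.070×10⁶) = √(1.091×10⁷) = 3303 m/s.

v_esc ≈ 3303 m/s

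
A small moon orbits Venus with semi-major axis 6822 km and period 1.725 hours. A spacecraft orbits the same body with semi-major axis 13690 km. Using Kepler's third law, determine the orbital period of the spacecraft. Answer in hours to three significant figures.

Kepler's third law: T² ∝ a³, so T₂ = T₁ (a₂/a₁)^(3/2).
a₂/a₁ = 2.007, (a₂/a₁)^(3/2) = 2.843.
T₂ = 1.725 × 2.843 = 4.904 hours.

T₂ ≈ 4.90 hours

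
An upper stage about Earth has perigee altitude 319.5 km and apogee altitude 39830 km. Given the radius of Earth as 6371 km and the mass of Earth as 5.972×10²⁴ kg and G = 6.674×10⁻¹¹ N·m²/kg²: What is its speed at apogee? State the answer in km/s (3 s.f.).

μ = GM = 6.674×10⁻¹¹ × 5.972×10²⁴ = 3.986×10¹⁴ m³/s².
r_p = 6371 + 319.5 = 6690.5 km = 6.6905×10⁶ m.
r_a = 6371 + 39830 = 46201 km = 4.6201×10⁷ m.
Semi-major axis a = (r_p + r_a)/2 = 26446 km = 2.645×10⁷ m.
Vis-viva: v² = μ(2/r − 1/a) = 3.986×10¹⁴ × (4.329×10⁻⁸ − 3.781×10⁻⁸) = 2.183×10⁶ m²/s².
v = 1477 m/s = 1.477 km/s.

v ≈ 1.48 km/s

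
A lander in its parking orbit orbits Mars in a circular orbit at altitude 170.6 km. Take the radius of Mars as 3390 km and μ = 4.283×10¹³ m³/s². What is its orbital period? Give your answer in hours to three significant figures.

r = 3390 + 170.6 = 3560.6 km = 3.5606×10⁶ m.
Kepler's third law: T = 2π√(r³/μ) = 2π√((3.561×10⁶)³ / 4.283×10¹³).
r³/μ = 1.054×10⁶ s², so T = 2π × 1.027×10³ = 6.450×10³ s.
Converting: 6.450×10³ s ÷ 3600 = 1.792 hours.

T ≈ 1.79 hours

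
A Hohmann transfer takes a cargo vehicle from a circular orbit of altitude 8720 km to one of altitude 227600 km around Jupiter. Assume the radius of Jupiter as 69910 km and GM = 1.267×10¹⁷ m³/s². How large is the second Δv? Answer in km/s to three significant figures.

r₁ = 69910 + 8720 = 78630 km = 7.8630×10⁷ m.
r₂ = 69910 + 227600 = 297510 km = 2.9751×10⁸ m.
Transfer ellipse a_t = (r₁ + r₂)/2 = 1.881×10⁸ m.
At r₁: circular v_c1 = √(μ/r₁) = 40140 m/s; transfer-perijove v_p = √[μ(2/r₁ − 1/a_t)] = 50490 m/s.
At r₂: circular v_c2 = √(μ/r₂) = 20640 m/s; transfer-apojove v_a = √[μ(2/r₂ − 1/a_t)] = 13340 m/s.
Δv₂ = v_c2 − v_a = 7293 m/s.
= 7.293 km/s.

Δv ≈ 7.29 km/s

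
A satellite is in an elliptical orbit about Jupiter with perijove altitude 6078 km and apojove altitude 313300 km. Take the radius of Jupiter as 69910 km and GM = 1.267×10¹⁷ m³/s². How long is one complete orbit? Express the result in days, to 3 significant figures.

r_p = 69910 + 6078 = 75988 km = 7.5988×10⁷ m.
r_a = 69910 + 313300 = 383210 km = 3.8321×10⁸ m.
Semi-major axis a = (r_p + r_a)/2 = (75988 + 3.8321×10⁵)/2 = 2.2960×10⁵ km = 2.296×10⁸ m.
By Kepler's third law T = 2π√(a³/μ) = 2π × 9.774×10³ = 6.141×10⁴ s.
= 0.7108 days.

T ≈ 0.711 days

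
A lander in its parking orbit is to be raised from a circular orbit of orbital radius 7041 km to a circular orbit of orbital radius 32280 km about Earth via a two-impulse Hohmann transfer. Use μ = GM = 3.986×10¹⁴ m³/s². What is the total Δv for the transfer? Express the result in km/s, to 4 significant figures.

Δv_total ≈ 3.528 km/s

r₁ = 7041 km = 7.041×10⁶ m.
r₂ = 32280 km = 3.228×10⁷ m.
Transfer ellipse a_t = (r₁ + r₂)/2 = 1.966×10⁷ m.
At r₁: circular v_c1 = √(μ/r₁) = 7524 m/s; transfer-perigee v_p = √[μ(2/r₁ − 1/a_t)] = 9641 m/s.
Δv₁ = v_p − v_c1 = 2117 m/s.
At r₂: circular v_c2 = √(μ/r₂) = 3514 m/s; transfer-apogee v_a = √[μ(2/r₂ − 1/a_t)] = 2103 m/s.
Δv₂ = v_c2 − v_a = 1411 m/s.
Total Δv = Δv₁ + Δv₂ = 3528 m/s = 3.528 km/s.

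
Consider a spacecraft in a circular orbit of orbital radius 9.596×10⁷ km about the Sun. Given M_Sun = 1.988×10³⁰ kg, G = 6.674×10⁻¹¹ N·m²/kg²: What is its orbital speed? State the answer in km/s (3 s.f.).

v ≈ 37.2 km/s

μ = GM = 6.674×10⁻¹¹ × 1.988×10³⁰ = 1.327×10²⁰ m³/s².
r = 9.596×10⁷ km = 9.596×10¹⁰ m.
For a circular orbit v = √(μ/r) = √(1.327×10²⁰ / 9.596×10¹⁰) = √(1.383×10⁹) = 37180 m/s.
That is 37.18 km/s.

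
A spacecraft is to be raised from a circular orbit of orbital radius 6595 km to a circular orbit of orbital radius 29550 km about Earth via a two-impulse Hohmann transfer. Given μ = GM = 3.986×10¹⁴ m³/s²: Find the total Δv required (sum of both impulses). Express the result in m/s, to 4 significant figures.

Δv_total ≈ 3621 m/s

r₁ = 6595 km = 6.595×10⁶ m.
r₂ = 29550 km = 2.955×10⁷ m.
Transfer ellipse a_t = (r₁ + r₂)/2 = 1.807×10⁷ m.
At r₁: circular v_c1 = √(μ/r₁) = 7774 m/s; transfer-perigee v_p = √[μ(2/r₁ − 1/a_t)] = 9941 m/s.
Δv₁ = v_p − v_c1 = 2167 m/s.
At r₂: circular v_c2 = √(μ/r₂) = 3673 m/s; transfer-apogee v_a = √[μ(2/r₂ − 1/a_t)] = 2219 m/s.
Δv₂ = v_c2 − v_a = 1454 m/s.
Total Δv = Δv₁ + Δv₂ = 3621 m/s.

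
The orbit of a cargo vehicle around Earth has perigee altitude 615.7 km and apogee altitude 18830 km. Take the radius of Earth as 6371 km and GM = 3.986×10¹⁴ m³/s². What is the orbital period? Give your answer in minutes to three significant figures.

T ≈ 339 minutes

r_p = 6371 + 615.7 = 6986.7 km = 6.9867×10⁶ m.
r_a = 6371 + 18830 = 25201 km = 2.5201×10⁷ m.
Semi-major axis a = (r_p + r_a)/2 = (6986.7 + 25201)/2 = 16094 km = 1.609×10⁷ m.
By Kepler's third law T = 2π√(a³/μ) = 2π × 3.234×10³ = 2.032×10⁴ s.
= 338.6 minutes.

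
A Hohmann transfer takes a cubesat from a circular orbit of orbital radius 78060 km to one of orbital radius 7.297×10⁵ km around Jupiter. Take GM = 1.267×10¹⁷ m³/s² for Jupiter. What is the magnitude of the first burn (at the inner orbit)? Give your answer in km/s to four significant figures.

Δv ≈ 13.86 km/s

r₁ = 78060 km = 7.806×10⁷ m.
r₂ = 7.297×10⁵ km = 7.297×10⁸ m.
Transfer ellipse a_t = (r₁ + r₂)/2 = 4.039×10⁸ m.
At r₁: circular v_c1 = √(μ/r₁) = 40290 m/s; transfer-perijove v_p = √[μ(2/r₁ − 1/a_t)] = 54150 m/s.
Δv₁ = v_p − v_c1 = 13860 m/s.
= 13.86 km/s.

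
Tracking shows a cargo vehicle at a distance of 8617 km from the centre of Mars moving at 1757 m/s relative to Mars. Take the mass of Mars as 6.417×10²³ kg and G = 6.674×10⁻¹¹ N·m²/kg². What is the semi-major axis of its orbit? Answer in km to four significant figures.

μ = GM = 6.674×10⁻¹¹ × 6.417×10²³ = 4.283×10¹³ m³/s².
r = 8.617×10⁶ m.
Specific orbital energy ε = v²/2 − μ/r = (1757)²/2 − 4.283×10¹³/8.617×10⁶ = -3.427×10⁶ J/kg.
Since ε = −μ/(2a), a = −μ/(2ε) = 6.249×10⁶ m = 6249.3 km.

a ≈ 6249 km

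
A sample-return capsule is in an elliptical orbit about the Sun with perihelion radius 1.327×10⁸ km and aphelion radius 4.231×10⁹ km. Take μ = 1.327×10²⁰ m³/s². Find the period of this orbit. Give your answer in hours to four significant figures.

Semi-major axis a = (r_p + r_a)/2 = (1.3270×10⁸ + 4.2310×10⁹)/2 = 2.1818×10⁹ km = 2.182×10¹² m.
By Kepler's third law T = 2π√(a³/μ) = 2π × 2.798×10⁸ = 1.758×10⁹ s.
= 4.883×10⁵ hours.

T ≈ 488300 hours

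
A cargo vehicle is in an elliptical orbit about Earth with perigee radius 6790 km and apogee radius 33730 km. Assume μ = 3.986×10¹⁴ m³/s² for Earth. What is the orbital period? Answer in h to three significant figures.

T ≈ 7.97 h

Semi-major axis a = (r_p + r_a)/2 = (6790.0 + 33730)/2 = 20260 km = 2.026×10⁷ m.
By Kepler's third law T = 2π√(a³/μ) = 2π × 4.568×10³ = 2.870×10⁴ s.
= 7.972 h.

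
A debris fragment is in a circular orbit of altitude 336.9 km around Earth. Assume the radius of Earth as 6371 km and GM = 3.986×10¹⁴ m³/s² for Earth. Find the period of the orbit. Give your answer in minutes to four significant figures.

T ≈ 91.13 minutes

r = 6371 + 336.9 = 6707.9 km = 6.7079×10⁶ m.
Kepler's third law: T = 2π√(r³/μ) = 2π√((6.708×10⁶)³ / 3.986×10¹⁴).
r³/μ = 7.572×10⁵ s², so T = 2π × 8.702×10² = 5.468×10³ s.
Converting: 5.468×10³ s ÷ 60.00 = 91.13 minutes.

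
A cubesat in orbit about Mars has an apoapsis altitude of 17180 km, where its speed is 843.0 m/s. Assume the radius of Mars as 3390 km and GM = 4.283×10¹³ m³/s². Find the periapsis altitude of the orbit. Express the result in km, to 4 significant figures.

periapsis altitude ≈ 842.6 km

r_a = 3390 + 17180 = 20570 km = 2.057×10⁷ m.
Specific energy ε = v²/2 − μ/r = -1.727×10⁶ J/kg, so a = −μ/(2ε) = 1.240×10⁷ m.
The apsides satisfy r_p + r_a = 2a, so the periapsis radius is 2a − r_a = 4.233×10⁶ m = 4232.6 km.
Periapsis altitude = 4232.6 − 3390 = 842.62 km.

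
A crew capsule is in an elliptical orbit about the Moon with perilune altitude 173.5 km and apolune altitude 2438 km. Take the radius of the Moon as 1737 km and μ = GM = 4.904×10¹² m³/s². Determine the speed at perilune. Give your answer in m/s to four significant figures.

v ≈ 1877 m/s

r_p = 1737 + 173.5 = 1910.5 km = 1.9105×10⁶ m.
r_a = 1737 + 2438 = 4175.0 km = 4.1750×10⁶ m.
Semi-major axis a = (r_p + r_a)/2 = 3042.8 km = 3.043×10⁶ m.
Vis-viva: v² = μ(2/r − 1/a) = 4.904×10¹² × (1.047×10⁻⁶ − 3.287×10⁻⁷) = 3.522×10⁶ m²/s².
v = 1877 m/s.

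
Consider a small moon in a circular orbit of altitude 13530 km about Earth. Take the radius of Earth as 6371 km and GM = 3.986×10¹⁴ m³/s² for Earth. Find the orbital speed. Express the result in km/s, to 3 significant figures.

v ≈ 4.48 km/s

r = 6371 + 13530 = 19901 km = 1.9901×10⁷ m.
For a circular orbit v = √(μ/r) = √(3.986×10¹⁴ / 1.990×10⁷) = √(2.003×10⁷) = 4475 m/s.
That is 4.475 km/s.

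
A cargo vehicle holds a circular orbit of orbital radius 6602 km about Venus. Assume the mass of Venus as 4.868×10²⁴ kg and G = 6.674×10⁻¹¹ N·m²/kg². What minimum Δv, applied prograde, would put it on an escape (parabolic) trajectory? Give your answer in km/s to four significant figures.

Δv ≈ 2.906 km/s

μ = GM = 6.674×10⁻¹¹ × 4.868×10²⁴ = 3.249×10¹⁴ m³/s².
r = 6602 km = 6.602×10⁶ m.
Circular speed v_c = √(μ/r) = 7015 m/s.
Escape speed v_esc = √(2μ/r) = √2 × v_c = 9921 m/s.
Δv = v_esc − v_c = 2906 m/s = 2.906 km/s.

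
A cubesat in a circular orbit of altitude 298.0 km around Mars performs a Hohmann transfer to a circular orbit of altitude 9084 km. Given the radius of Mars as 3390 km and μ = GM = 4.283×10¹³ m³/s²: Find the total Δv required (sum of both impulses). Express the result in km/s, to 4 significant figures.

r₁ = 3390 + 298.0 = 3688.0 km = 3.6880×10⁶ m.
r₂ = 3390 + 9084 = 12474 km = 1.2474×10⁷ m.
Transfer ellipse a_t = (r₁ + r₂)/2 = 8.081×10⁶ m.
At r₁: circular v_c1 = √(μ/r₁) = 3408 m/s; transfer-periapsis v_p = √[μ(2/r₁ − 1/a_t)] = 4234 m/s.
Δv₁ = v_p − v_c1 = 826.1 m/s.
At r₂: circular v_c2 = √(μ/r₂) = 1853 m/s; transfer-apoapsis v_a = √[μ(2/r₂ − 1/a_t)] = 1252 m/s.
Δv₂ = v_c2 − v_a = 601.2 m/s.
Total Δv = Δv₁ + Δv₂ = 1427 m/s = 1.427 km/s.

Δv_total ≈ 1.427 km/s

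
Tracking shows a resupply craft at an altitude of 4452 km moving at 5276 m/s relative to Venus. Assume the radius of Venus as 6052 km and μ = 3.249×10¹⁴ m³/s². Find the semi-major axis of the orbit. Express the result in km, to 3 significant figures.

r = 6052 + 4452 = 10504 km = 1.050×10⁷ m.
Vis-viva rearranged: 1/a = 2/r − v²/μ = 1.904×10⁻⁷ − 8.568×10⁻⁸ = 1.047×10⁻⁷ m⁻¹.
a = 9.549×10⁶ m = 9548.6 km.

a ≈ 9550 km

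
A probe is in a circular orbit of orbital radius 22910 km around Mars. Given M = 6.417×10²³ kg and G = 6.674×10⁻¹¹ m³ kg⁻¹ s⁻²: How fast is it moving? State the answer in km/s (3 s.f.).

μ = GM = 6.674×10⁻¹¹ × 6.417×10²³ = 4.283×10¹³ m³/s².
r = 22910 km = 2.291×10⁷ m.
For a circular orbit v = √(μ/r) = √(4.283×10¹³ / 2.291×10⁷) = √(1.869×10⁶) = 1367 m/s.
That is 1.367 km/s.

v ≈ 1.37 km/s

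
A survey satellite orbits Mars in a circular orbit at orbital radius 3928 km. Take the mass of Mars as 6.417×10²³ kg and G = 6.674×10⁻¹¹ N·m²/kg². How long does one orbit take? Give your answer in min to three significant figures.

T ≈ 125 min

μ = GM = 6.674×10⁻¹¹ × 6.417×10²³ = 4.283×10¹³ m³/s².
r = 3928 km = 3.928×10⁶ m.
Kepler's third law: T = 2π√(r³/μ) = 2π√((3.928×10⁶)³ / 4.283×10¹³).
r³/μ = 1.415×10⁶ s², so T = 2π × 1.190×10³ = 7.474×10³ s.
Converting: 7.474×10³ s ÷ 60.00 = 124.6 min.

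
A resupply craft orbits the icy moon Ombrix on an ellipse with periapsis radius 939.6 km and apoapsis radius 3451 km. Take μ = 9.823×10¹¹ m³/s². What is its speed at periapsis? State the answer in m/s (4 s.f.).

Semi-major axis a = (r_p + r_a)/2 = 2195.3 km = 2.195×10⁶ m.
Vis-viva: v² = μ(2/r − 1/a) = 9.823×10¹¹ × (2.129×10⁻⁶ − 4.555×10⁻⁷) = 1.643×10⁶ m²/s².
v = 1282 m/s.

v ≈ 1282 m/s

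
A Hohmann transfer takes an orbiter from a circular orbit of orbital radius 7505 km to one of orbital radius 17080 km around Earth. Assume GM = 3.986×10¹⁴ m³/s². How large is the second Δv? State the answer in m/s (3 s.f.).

r₁ = 7505 km = 7.505×10⁶ m.
r₂ = 17080 km = 1.708×10⁷ m.
Transfer ellipse a_t = (r₁ + r₂)/2 = 1.229×10⁷ m.
At r₁: circular v_c1 = √(μ/r₁) = 7288 m/s; transfer-perigee v_p = √[μ(2/r₁ − 1/a_t)] = 8590 m/s.
At r₂: circular v_c2 = √(μ/r₂) = 4831 m/s; transfer-apogee v_a = √[μ(2/r₂ − 1/a_t)] = 3775 m/s.
Δv₂ = v_c2 − v_a = 1056 m/s.

Δv ≈ 1060 m/s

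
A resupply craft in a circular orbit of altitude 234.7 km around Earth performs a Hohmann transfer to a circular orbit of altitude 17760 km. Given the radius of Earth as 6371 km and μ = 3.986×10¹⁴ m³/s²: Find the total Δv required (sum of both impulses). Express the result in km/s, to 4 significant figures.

r₁ = 6371 + 234.7 = 6605.7 km = 6.6057×10⁶ m.
r₂ = 6371 + 17760 = 24131 km = 2.4131×10⁷ m.
Transfer ellipse a_t = (r₁ + r₂)/2 = 1.537×10⁷ m.
At r₁: circular v_c1 = √(μ/r₁) = 7768 m/s; transfer-perigee v_p = √[μ(2/r₁ − 1/a_t)] = 9734 m/s.
Δv₁ = v_p − v_c1 = 1966 m/s.
At r₂: circular v_c2 = √(μ/r₂) = 4064 m/s; transfer-apogee v_a = √[μ(2/r₂ − 1/a_t)] = 2665 m/s.
Δv₂ = v_c2 − v_a = 1400 m/s.
Total Δv = Δv₁ + Δv₂ = 3366 m/s = 3.366 km/s.

Δv_total ≈ 3.366 km/s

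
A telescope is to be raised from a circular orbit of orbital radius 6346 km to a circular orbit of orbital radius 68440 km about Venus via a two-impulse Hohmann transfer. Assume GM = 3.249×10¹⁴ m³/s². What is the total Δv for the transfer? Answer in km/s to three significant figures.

r₁ = 6346 km = 6.346×10⁶ m.
r₂ = 68440 km = 6.844×10⁷ m.
Transfer ellipse a_t = (r₁ + r₂)/2 = 3.739×10⁷ m.
At r₁: circular v_c1 = √(μ/r₁) = 7155 m/s; transfer-periapsis v_p = √[μ(2/r₁ − 1/a_t)] = 9680 m/s.
Δv₁ = v_p − v_c1 = 2525 m/s.
At r₂: circular v_c2 = √(μ/r₂) = 2179 m/s; transfer-apoapsis v_a = √[μ(2/r₂ − 1/a_t)] = 897.6 m/s.
Δv₂ = v_c2 − v_a = 1281 m/s.
Total Δv = Δv₁ + Δv₂ = 3806 m/s = 3.806 km/s.

Δv_total ≈ 3.81 km/s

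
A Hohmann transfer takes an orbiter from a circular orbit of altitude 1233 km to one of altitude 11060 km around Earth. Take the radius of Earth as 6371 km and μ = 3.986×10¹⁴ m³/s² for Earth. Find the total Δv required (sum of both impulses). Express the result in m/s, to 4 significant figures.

Δv_total ≈ 2359 m/s

r₁ = 6371 + 1233 = 7604.0 km = 7.6040×10⁶ m.
r₂ = 6371 + 11060 = 17431 km = 1.7431×10⁷ m.
Transfer ellipse a_t = (r₁ + r₂)/2 = 1.252×10⁷ m.
At r₁: circular v_c1 = √(μ/r₁) = 7240 m/s; transfer-perigee v_p = √[μ(2/r₁ − 1/a_t)] = 8544 m/s.
Δv₁ = v_p − v_c1 = 1304 m/s.
At r₂: circular v_c2 = √(μ/r₂) = 4782 m/s; transfer-apogee v_a = √[μ(2/r₂ − 1/a_t)] = 3727 m/s.
Δv₂ = v_c2 − v_a = 1055 m/s.
Total Δv = Δv₁ + Δv₂ = 2359 m/s.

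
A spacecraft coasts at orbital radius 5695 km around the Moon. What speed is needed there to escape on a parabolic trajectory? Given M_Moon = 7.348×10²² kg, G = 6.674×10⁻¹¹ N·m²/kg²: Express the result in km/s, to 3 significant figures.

v_esc ≈ 1.31 km/s

μ = GM = 6.674×10⁻¹¹ × 7.348×10²² = 4.904×10¹² m³/s².
r = 5695 km = 5.695×10⁶ m.
Escape speed v_esc = √(2μ/r) = √(2 × 4.904×10¹² / 5.695×10⁶) = √(1.722×10⁶) = 1312 m/s.
= 1.312 km/s.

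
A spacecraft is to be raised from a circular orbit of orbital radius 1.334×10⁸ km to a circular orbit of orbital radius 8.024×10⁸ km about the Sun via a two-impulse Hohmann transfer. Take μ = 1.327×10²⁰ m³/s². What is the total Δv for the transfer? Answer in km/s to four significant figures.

r₁ = 1.334×10⁸ km = 1.334×10¹¹ m.
r₂ = 8.024×10⁸ km = 8.024×10¹¹ m.
Transfer ellipse a_t = (r₁ + r₂)/2 = 4.679×10¹¹ m.
At r₁: circular v_c1 = √(μ/r₁) = 31540 m/s; transfer-perihelion v_p = √[μ(2/r₁ − 1/a_t)] = 41300 m/s.
Δv₁ = v_p − v_c1 = 9763 m/s.
At r₂: circular v_c2 = √(μ/r₂) = 12860 m/s; transfer-aphelion v_a = √[μ(2/r₂ − 1/a_t)] = 6867 m/s.
Δv₂ = v_c2 − v_a = 5993 m/s.
Total Δv = Δv₁ + Δv₂ = 15760 m/s = 15.76 km/s.

Δv_total ≈ 15.76 km/s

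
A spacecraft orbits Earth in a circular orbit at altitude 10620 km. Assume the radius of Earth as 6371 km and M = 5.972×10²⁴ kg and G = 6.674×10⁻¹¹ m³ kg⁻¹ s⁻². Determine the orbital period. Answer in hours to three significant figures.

μ = GM = 6.674×10⁻¹¹ × 5.972×10²⁴ = 3.986×10¹⁴ m³/s².
r = 6371 + 10620 = 16991 km = 1.6991×10⁷ m.
Kepler's third law: T = 2π√(r³/μ) = 2π√((1.699×10⁷)³ / 3.986×10¹⁴).
r³/μ = 1.231×10⁷ s², so T = 2π × 3.508×10³ = 2.204×10⁴ s.
Converting: 2.204×10⁴ s ÷ 3600 = 6.123 hours.

T ≈ 6.12 hours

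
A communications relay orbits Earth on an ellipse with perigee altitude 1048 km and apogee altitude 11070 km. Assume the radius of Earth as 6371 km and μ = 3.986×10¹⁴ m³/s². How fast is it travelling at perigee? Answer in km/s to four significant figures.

r_p = 6371 + 1048 = 7419.0 km = 7.4190×10⁶ m.
r_a = 6371 + 11070 = 17441 km = 1.7441×10⁷ m.
Semi-major axis a = (r_p + r_a)/2 = 12430 km = 1.243×10⁷ m.
Vis-viva: v² = μ(2/r − 1/a) = 3.986×10¹⁴ × (2.696×10⁻⁷ − 8.045×10⁻⁸) = 7.539×10⁷ m²/s².
v = 8683 m/s = 8.683 km/s.

v ≈ 8.683 km/s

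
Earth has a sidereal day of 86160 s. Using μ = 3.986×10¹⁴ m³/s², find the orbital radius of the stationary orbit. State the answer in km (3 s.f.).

r_sync ≈ 42200 km

A synchronous orbit has period T, so by Kepler's third law a = (μT²/4π²)^(1/3).
μT²/4π² = 3.986×10¹⁴ × (8.616×10⁴)² / 39.48 = 7.495×10²² m³.
a = 4.216×10⁷ m = 42163 km.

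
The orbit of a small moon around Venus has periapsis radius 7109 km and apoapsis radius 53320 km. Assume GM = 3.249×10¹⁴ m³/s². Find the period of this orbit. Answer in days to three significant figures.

T ≈ 0.67 days

Semi-major axis a = (r_p + r_a)/2 = (7109.0 + 53320)/2 = 30214 km = 3.021×10⁷ m.
By Kepler's third law T = 2π√(a³/μ) = 2π × 9.214×10³ = 5.789×10⁴ s.
= 0.6701 days.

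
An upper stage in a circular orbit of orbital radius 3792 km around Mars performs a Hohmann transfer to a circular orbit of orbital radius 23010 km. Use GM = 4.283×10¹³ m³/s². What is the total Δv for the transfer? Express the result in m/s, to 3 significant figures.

Δv_total ≈ 1680 m/s

r₁ = 3792 km = 3.792×10⁶ m.
r₂ = 23010 km = 2.301×10⁷ m.
Transfer ellipse a_t = (r₁ + r₂)/2 = 1.340×10⁷ m.
At r₁: circular v_c1 = √(μ/r₁) = 3361 m/s; transfer-periapsis v_p = √[μ(2/r₁ − 1/a_t)] = 4404 m/s.
Δv₁ = v_p − v_c1 = 1043 m/s.
At r₂: circular v_c2 = √(μ/r₂) = 1364 m/s; transfer-apoapsis v_a = √[μ(2/r₂ − 1/a_t)] = 725.7 m/s.
Δv₂ = v_c2 − v_a = 638.6 m/s.
Total Δv = Δv₁ + Δv₂ = 1682 m/s.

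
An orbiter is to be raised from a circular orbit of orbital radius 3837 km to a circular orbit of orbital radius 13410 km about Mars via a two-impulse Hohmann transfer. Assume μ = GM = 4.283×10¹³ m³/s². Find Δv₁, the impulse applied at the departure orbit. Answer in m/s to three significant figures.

r₁ = 3837 km = 3.837×10⁶ m.
r₂ = 13410 km = 1.341×10⁷ m.
Transfer ellipse a_t = (r₁ + r₂)/2 = 8.624×10⁶ m.
At r₁: circular v_c1 = √(μ/r₁) = 3341 m/s; transfer-periapsis v_p = √[μ(2/r₁ − 1/a_t)] = 4166 m/s.
Δv₁ = v_p − v_c1 = 825.3 m/s.

Δv ≈ 825 m/s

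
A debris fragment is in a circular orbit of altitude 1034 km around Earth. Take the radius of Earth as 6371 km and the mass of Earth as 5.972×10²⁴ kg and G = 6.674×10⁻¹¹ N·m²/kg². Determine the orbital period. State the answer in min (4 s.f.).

μ = GM = 6.674×10⁻¹¹ × 5.972×10²⁴ = 3.986×10¹⁴ m³/s².
r = 6371 + 1034 = 7405.0 km = 7.4050×10⁶ m.
Kepler's third law: T = 2π√(r³/μ) = 2π√((7.405×10⁶)³ / 3.986×10¹⁴).
r³/μ = 1.019×10⁶ s², so T = 2π × 1.009×10³ = 6.342×10³ s.
Converting: 6.342×10³ s ÷ 60.00 = 105.7 min.

T ≈ 105.7 min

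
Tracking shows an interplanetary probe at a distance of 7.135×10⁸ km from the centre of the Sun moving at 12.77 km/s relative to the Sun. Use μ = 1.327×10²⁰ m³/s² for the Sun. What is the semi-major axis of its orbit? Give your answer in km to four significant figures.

a ≈ 6.352×10⁸ km

r = 7.135×10¹¹ m.
Specific orbital energy ε = v²/2 − μ/r = (12770)²/2 − 1.327×10²⁰/7.135×10¹¹ = -1.044×10⁸ J/kg.
Since ε = −μ/(2a), a = −μ/(2ε) = 6.352×10¹¹ m = 6.3524×10⁸ km.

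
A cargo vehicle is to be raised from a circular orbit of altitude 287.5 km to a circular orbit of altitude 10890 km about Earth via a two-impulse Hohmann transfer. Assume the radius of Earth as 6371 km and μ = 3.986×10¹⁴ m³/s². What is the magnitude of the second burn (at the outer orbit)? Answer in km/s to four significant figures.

r₁ = 6371 + 287.5 = 6658.5 km = 6.6585×10⁶ m.
r₂ = 6371 + 10890 = 17261 km = 1.7261×10⁷ m.
Transfer ellipse a_t = (r₁ + r₂)/2 = 1.196×10⁷ m.
At r₁: circular v_c1 = √(μ/r₁) = 7737 m/s; transfer-perigee v_p = √[μ(2/r₁ − 1/a_t)] = 9295 m/s.
At r₂: circular v_c2 = √(μ/r₂) = 4805 m/s; transfer-apogee v_a = √[μ(2/r₂ − 1/a_t)] = 3586 m/s.
Δv₂ = v_c2 − v_a = 1220 m/s.
= 1.220 km/s.

Δv ≈ 1.220 km/s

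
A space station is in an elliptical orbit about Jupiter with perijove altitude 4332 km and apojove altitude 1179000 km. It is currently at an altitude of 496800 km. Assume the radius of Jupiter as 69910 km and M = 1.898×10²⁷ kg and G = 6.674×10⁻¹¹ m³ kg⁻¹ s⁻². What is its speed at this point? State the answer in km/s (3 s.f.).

v ≈ 16.0 km/s

μ = GM = 6.674×10⁻¹¹ × 1.898×10²⁷ = 1.267×10¹⁷ m³/s².
r_p = 69910 + 4332 = 74242 km = 7.4242×10⁷ m.
r_a = 69910 + 1179000 = 1248900 km = 1.2489×10⁹ m.
r = 69910 + 496800 = 5.6671×10⁵ km = 5.667×10⁸ m.
Semi-major axis a = (r_p + r_a)/2 = 6.6158×10⁵ km = 6.616×10⁸ m.
Vis-viva: v² = μ(2/r − 1/a) = 1.267×10¹⁷ × (3.529×10⁻⁹ − 1.512×10⁻⁹) = 2.556×10⁸ m²/s².
v = 15990 m/s = 15.99 km/s.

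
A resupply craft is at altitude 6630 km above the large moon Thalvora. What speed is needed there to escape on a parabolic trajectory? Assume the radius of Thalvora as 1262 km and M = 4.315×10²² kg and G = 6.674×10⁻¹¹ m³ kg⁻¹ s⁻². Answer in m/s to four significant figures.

v_esc ≈ 854.3 m/s

μ = GM = 6.674×10⁻¹¹ × 4.315×10²² = 2.880×10¹² m³/s².
r = 1262 + 6630 = 7892.0 km = 7.8920×10⁶ m.
Escape speed v_esc = √(2μ/r) = √(2 × 2.880×10¹² / 7.892×10⁶) = √(7.298×10⁵) = 854.3 m/s.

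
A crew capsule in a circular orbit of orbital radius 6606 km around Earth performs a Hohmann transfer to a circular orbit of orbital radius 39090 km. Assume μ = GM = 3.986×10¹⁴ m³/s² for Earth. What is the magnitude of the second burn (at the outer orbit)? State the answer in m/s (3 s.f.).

Δv ≈ 1480 m/s

r₁ = 6606 km = 6.606×10⁶ m.
r₂ = 39090 km = 3.909×10⁷ m.
Transfer ellipse a_t = (r₁ + r₂)/2 = 2.285×10⁷ m.
At r₁: circular v_c1 = √(μ/r₁) = 7768 m/s; transfer-perigee v_p = √[μ(2/r₁ − 1/a_t)] = 10160 m/s.
At r₂: circular v_c2 = √(μ/r₂) = 3193 m/s; transfer-apogee v_a = √[μ(2/r₂ − 1/a_t)] = 1717 m/s.
Δv₂ = v_c2 − v_a = 1476 m/s.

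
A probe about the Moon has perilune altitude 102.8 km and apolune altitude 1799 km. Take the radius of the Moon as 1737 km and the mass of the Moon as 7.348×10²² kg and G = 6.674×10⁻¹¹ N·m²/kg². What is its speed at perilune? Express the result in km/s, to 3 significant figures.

μ = GM = 6.674×10⁻¹¹ × 7.348×10²² = 4.904×10¹² m³/s².
r_p = 1737 + 102.8 = 1839.8 km = 1.8398×10⁶ m.
r_a = 1737 + 1799 = 3536.0 km = 3.5360×10⁶ m.
Semi-major axis a = (r_p + r_a)/2 = 2687.9 km = 2.688×10⁶ m.
Vis-viva: v² = μ(2/r − 1/a) = 4.904×10¹² × (1.087×10⁻⁶ − 3.720×10⁻⁷) = 3.507×10⁶ m²/s².
v = 1873 m/s = 1.873 km/s.

v ≈ 1.87 km/s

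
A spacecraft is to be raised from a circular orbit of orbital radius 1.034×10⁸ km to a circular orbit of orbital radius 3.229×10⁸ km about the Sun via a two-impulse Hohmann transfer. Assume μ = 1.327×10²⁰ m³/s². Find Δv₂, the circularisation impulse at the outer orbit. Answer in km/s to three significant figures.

r₁ = 1.034×10⁸ km = 1.034×10¹¹ m.
r₂ = 3.229×10⁸ km = 3.229×10¹¹ m.
Transfer ellipse a_t = (r₁ + r₂)/2 = 2.132×10¹¹ m.
At r₁: circular v_c1 = √(μ/r₁) = 35820 m/s; transfer-perihelion v_p = √[μ(2/r₁ − 1/a_t)] = 44090 m/s.
At r₂: circular v_c2 = √(μ/r₂) = 20270 m/s; transfer-aphelion v_a = √[μ(2/r₂ − 1/a_t)] = 14120 m/s.
Δv₂ = v_c2 − v_a = 6153 m/s.
= 6.153 km/s.

Δv ≈ 6.15 km/s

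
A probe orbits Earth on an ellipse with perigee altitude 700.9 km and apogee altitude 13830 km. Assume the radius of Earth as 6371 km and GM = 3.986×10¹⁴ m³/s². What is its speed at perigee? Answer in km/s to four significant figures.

r_p = 6371 + 700.9 = 7071.9 km = 7.0719×10⁶ m.
r_a = 6371 + 13830 = 20201 km = 2.0201×10⁷ m.
Semi-major axis a = (r_p + r_a)/2 = 13636 km = 1.364×10⁷ m.
Vis-viva: v² = μ(2/r − 1/a) = 3.986×10¹⁴ × (2.828×10⁻⁷ − 7.333×10⁻⁸) = 8.350×10⁷ m²/s².
v = 9138 m/s = 9.138 km/s.

v ≈ 9.138 km/s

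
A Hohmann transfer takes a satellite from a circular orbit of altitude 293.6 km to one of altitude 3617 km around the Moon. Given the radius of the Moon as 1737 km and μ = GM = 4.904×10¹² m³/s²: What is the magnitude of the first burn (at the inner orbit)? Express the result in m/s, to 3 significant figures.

r₁ = 1737 + 293.6 = 2030.6 km = 2.0306×10⁶ m.
r₂ = 1737 + 3617 = 5354.0 km = 5.3540×10⁶ m.
Transfer ellipse a_t = (r₁ + r₂)/2 = 3.692×10⁶ m.
At r₁: circular v_c1 = √(μ/r₁) = 1554 m/s; transfer-perilune v_p = √[μ(2/r₁ − 1/a_t)] = 1871 m/s.
Δv₁ = v_p − v_c1 = 317.3 m/s.

Δv ≈ 317 m/s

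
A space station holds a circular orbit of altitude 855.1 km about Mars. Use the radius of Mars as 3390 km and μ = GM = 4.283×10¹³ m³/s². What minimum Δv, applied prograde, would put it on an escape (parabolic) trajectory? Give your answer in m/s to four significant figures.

Δv ≈ 1316 m/s

r = 3390 + 855.1 = 4245.1 km = 4.2451×10⁶ m.
Circular speed v_c = √(μ/r) = 3176 m/s.
Escape speed v_esc = √(2μ/r) = √2 × v_c = 4492 m/s.
Δv = v_esc − v_c = 1316 m/s.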